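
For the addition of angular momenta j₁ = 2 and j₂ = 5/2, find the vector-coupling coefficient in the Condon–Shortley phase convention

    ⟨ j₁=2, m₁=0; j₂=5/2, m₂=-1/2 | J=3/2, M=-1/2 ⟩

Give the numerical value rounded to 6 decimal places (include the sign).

-0.239046

triangle: 3!*1!*2!/7! = 12/5040
(j±m)!: 2!*2!*2!*3!*1!*2! = 96
prefactor² = (2J+1)*Δ*N² = 32/35
  k=1: −1/(1!*2!*1!*1!*0!*1!) = -1/2
  k=2: +1/(2!*1!*0!*0!*1!*2!) = 1/4
Σ = -1/4  ⇒  CG² = 32/35*(-1/4)² = 2/35
CG = −√(2/35) = -0.239046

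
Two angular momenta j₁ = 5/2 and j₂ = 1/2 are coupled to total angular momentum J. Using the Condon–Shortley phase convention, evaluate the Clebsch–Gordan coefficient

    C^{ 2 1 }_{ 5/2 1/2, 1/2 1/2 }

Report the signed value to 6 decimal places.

j₁+j₂−J=1  J+j₁−j₂=4  J−j₁+j₂=0  j₁+j₂+J+1=6
(j₁±m₁, j₂±m₂, J±M) = (3,2,1,0,3,1)
P² = 12
sum k=1..1:
  [1] −1/6 = -1/6
S = -1/6
C² = P²·S² = 1/3 ; C = -0.577350

-0.577350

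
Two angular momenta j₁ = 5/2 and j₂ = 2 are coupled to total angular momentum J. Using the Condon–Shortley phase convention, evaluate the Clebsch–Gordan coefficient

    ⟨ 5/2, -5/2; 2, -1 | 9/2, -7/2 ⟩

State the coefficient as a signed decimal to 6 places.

+√(4/9) ≈ +0.666667

j₁+j₂−J=0  J+j₁−j₂=5  J−j₁+j₂=4  j₁+j₂+J+1=10
(j₁±m₁, j₂±m₂, J±M) = (0,5,1,3,1,8)
P² = 230400
sum k=0..0:
  [0] +1/720 = 1/720
S = 1/720
C² = P²·S² = 4/9 ; C = +0.666667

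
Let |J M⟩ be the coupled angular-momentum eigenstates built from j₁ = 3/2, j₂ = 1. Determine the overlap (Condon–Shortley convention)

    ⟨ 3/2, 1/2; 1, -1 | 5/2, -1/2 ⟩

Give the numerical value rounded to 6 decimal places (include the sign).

+√(3/10) = +0.547723

j₁+j₂−J=0  J+j₁−j₂=3  J−j₁+j₂=2  j₁+j₂+J+1=6
(j₁±m₁, j₂±m₂, J±M) = (2,1,0,2,2,3)
P² = 24/5
sum k=0..0:
  [0] +1/4 = 1/4
S = 1/4
C² = P²·S² = 3/10 ; C = +0.547723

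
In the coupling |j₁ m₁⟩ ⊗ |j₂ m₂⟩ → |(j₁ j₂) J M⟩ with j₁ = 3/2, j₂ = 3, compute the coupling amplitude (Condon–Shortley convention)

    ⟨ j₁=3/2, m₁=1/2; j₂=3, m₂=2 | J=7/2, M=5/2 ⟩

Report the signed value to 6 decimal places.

-0.377964  (= −√(1/7))

triangle: 1!×2!×5!/9! = 240/362880
(j±m)!: 2!×1!×5!×1!×6!×1! = 172800
prefactor² = (2J+1)×Δ×N² = 6400/7
  k=0: +1/(0!×1!×1!×5!×1!×0!) = 1/120
  k=1: −1/(1!×0!×0!×4!×2!×1!) = -1/48
Σ = -1/80  ⇒  CG² = 6400/7×(-1/80)² = 1/7
CG = −√(1/7) = -0.377964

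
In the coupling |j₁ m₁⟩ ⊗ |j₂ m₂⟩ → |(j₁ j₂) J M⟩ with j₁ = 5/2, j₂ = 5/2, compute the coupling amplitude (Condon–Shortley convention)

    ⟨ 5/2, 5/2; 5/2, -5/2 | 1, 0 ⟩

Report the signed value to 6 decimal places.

j₁+j₂−J=4  J+j₁−j₂=1  J−j₁+j₂=1  j₁+j₂+J+1=7
(j₁±m₁, j₂±m₂, J±M) = (5,0,0,5,1,1)
P² = 1440/7
sum k=0..0:
  [0] +1/24 = 1/24
S = 1/24
C² = P²·S² = 5/14 ; C = +0.597614

+0.597614  (= +√(5/14))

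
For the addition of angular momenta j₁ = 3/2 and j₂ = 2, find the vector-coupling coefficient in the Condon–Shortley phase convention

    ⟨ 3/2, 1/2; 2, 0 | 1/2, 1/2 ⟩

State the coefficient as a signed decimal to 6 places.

−√(1/5) = -0.447214

triangle: 3!×0!×1!/5! = 6/120
(j±m)!: 2!×1!×2!×2!×1!×0! = 8
prefactor² = (2J+1)×Δ×N² = 4/5
  k=1: −1/(1!×2!×0!×1!×0!×0!) = -1/2
Σ = -1/2  ⇒  CG² = 4/5×(-1/2)² = 1/5
CG = −√(1/5) = -0.447214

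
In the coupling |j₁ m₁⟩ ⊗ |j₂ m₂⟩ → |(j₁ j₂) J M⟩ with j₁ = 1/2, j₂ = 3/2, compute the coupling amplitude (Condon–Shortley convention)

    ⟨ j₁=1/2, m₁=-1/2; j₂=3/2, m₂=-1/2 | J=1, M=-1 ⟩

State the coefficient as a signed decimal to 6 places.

−√(1/4) = -0.500000

j₁+j₂−J=1  J+j₁−j₂=0  J−j₁+j₂=2  j₁+j₂+J+1=4
(j₁±m₁, j₂±m₂, J±M) = (0,1,1,2,0,2)
P² = 1
sum k=1..1:
  [1] −1/2 = -1/2
S = -1/2
C² = P²·S² = 1/4 ; C = -0.500000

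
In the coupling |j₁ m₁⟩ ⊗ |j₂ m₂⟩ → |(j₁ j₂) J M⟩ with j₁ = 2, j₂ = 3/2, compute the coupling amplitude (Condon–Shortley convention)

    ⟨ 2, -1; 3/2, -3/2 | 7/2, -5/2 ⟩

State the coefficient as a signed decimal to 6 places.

triangle: 0!·4!·3!/8! = 144/40320
(j±m)!: 1!·3!·0!·3!·1!·6! = 25920
prefactor² = (2J+1)·Δ·N² = 5184/7
  k=0: +1/(0!·0!·3!·0!·1!·3!) = 1/36
Σ = 1/36  ⇒  CG² = 5184/7·1/36² = 4/7
CG = +√(4/7) = +0.755929

+√(4/7) ≈ +0.755929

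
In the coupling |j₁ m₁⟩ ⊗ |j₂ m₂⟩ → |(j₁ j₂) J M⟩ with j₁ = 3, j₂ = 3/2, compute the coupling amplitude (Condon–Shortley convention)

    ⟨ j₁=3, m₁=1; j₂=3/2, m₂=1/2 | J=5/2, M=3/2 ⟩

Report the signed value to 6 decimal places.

j₁+j₂−J=2  J+j₁−j₂=4  J−j₁+j₂=1  j₁+j₂+J+1=8
(j₁±m₁, j₂±m₂, J±M) = (4,2,2,1,4,1)
P² = 576/35
sum k=1..2:
  [1] −1/6 = -1/6
  [2] +1/48 = 1/48
S = -7/48
C² = P²·S² = 7/20 ; C = -0.591608

−√(7/20) ≈ -0.591608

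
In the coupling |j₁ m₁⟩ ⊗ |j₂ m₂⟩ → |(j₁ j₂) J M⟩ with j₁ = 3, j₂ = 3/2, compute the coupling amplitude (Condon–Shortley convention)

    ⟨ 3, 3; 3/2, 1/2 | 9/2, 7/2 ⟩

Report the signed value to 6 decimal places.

j₁+j₂−J=0  J+j₁−j₂=6  J−j₁+j₂=3  j₁+j₂+J+1=10
(j₁±m₁, j₂±m₂, J±M) = (6,0,2,1,8,1)
P² = 691200
sum k=0..0:
  [0] +1/1440 = 1/1440
S = 1/1440
C² = P²·S² = 1/3 ; C = +0.577350

+0.577350  (= +√(1/3))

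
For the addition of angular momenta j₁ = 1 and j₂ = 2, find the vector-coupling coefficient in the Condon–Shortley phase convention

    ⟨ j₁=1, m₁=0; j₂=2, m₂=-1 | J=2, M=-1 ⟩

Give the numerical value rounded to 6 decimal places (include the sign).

+√(1/6) = +0.408248

j₁+j₂−J=1  J+j₁−j₂=1  J−j₁+j₂=3  j₁+j₂+J+1=6
(j₁±m₁, j₂±m₂, J±M) = (1,1,1,3,1,3)
P² = 3/2
sum k=0..1:
  [0] +1/2 = 1/2
  [1] −1/6 = -1/6
S = 1/3
C² = P²·S² = 1/6 ; C = +0.408248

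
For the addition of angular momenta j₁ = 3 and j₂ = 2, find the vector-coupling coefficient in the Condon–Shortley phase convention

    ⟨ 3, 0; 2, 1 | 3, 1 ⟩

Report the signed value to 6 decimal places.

√[7·2!4!2!/9! · 3!3!3!1!4!2!] = √(96/5)
  +(−1)^1/∏(1,1,2,2,2,0)! = -1/8  (running -1/8)
  +(−1)^2/∏(2,0,1,1,3,1)! = 1/12  (running -1/24)
⟨..|..⟩ = √(96/5)·(-1/24) = -0.182574

−√(1/30) ≈ -0.182574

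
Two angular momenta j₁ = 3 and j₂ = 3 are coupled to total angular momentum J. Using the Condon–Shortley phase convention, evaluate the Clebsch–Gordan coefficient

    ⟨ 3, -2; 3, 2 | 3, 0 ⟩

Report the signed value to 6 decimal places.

triangle: 3!·3!·3!/10! = 216/3628800
(j±m)!: 1!·5!·5!·1!·3!·3! = 518400
prefactor² = (2J+1)·Δ·N² = 216
  k=2: +1/(2!·1!·3!·3!·0!·0!) = 1/72
  k=3: −1/(3!·0!·2!·2!·1!·1!) = -1/24
Σ = -1/36  ⇒  CG² = 216·(-1/36)² = 1/6
CG = −√(1/6) = -0.408248

-0.408248  (= −√(1/6))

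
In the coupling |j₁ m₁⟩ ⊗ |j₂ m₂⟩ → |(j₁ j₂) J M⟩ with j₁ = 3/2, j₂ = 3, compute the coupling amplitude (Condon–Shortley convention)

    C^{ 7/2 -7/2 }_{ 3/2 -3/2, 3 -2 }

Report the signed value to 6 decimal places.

-0.577350

triangle: 1!×2!×5!/9! = 240/362880
(j±m)!: 0!×3!×1!×5!×0!×7! = 3628800
prefactor² = (2J+1)×Δ×N² = 19200
  k=1: −1/(1!×0!×2!×0!×0!×5!) = -1/240
Σ = -1/240  ⇒  CG² = 19200×(-1/240)² = 1/3
CG = −√(1/3) = -0.577350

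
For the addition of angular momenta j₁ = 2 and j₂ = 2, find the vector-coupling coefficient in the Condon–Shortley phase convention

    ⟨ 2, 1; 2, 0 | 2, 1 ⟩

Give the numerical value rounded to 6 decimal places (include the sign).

−√(1/14) = -0.267261

√[5·2!2!2!/7! · 3!1!2!2!3!1!] = √(8/7)
  +(−1)^0/∏(0,2,1,2,1,0)! = 1/4  (running 1/4)
  +(−1)^1/∏(1,1,0,1,2,1)! = -1/2  (running -1/4)
⟨..|..⟩ = √(8/7)·(-1/4) = -0.267261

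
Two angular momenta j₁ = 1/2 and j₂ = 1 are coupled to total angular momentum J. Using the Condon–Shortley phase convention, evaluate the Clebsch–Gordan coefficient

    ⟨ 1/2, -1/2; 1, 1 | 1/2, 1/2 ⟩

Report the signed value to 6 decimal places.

−√(2/3) = -0.816497

j₁+j₂−J=1  J+j₁−j₂=0  J−j₁+j₂=1  j₁+j₂+J+1=3
(j₁±m₁, j₂±m₂, J±M) = (0,1,2,0,1,0)
P² = 2/3
sum k=1..1:
  [1] −1/1 = -1
S = -1
C² = P²·S² = 2/3 ; C = -0.816497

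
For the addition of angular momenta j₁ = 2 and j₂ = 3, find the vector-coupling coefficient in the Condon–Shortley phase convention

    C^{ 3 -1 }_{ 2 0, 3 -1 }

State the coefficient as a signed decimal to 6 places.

-0.387298

j₁+j₂−J=2  J+j₁−j₂=2  J−j₁+j₂=4  j₁+j₂+J+1=9
(j₁±m₁, j₂±m₂, J±M) = (2,2,2,4,2,4)
P² = 256/15
sum k=0..2:
  [0] +1/16 = 1/16
  [1] −1/6 = -1/6
  [2] +1/96 = 1/96
S = -3/32
C² = P²·S² = 3/20 ; C = -0.387298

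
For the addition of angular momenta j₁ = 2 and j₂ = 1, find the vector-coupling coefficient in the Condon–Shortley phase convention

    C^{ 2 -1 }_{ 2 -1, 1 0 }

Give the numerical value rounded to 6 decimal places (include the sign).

-0.408248

triangle: 1!·3!·1!/6! = 6/720
(j±m)!: 1!·3!·1!·1!·1!·3! = 36
prefactor² = (2J+1)·Δ·N² = 3/2
  k=0: +1/(0!·1!·3!·1!·0!·0!) = 1/6
  k=1: −1/(1!·0!·2!·0!·1!·1!) = -1/2
Σ = -1/3  ⇒  CG² = 3/2·(-1/3)² = 1/6
CG = −√(1/6) = -0.408248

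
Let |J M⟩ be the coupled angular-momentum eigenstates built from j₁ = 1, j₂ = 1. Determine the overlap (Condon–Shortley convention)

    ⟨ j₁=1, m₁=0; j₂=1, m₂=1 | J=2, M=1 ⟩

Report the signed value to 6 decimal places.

j₁+j₂−J=0  J+j₁−j₂=2  J−j₁+j₂=2  j₁+j₂+J+1=5
(j₁±m₁, j₂±m₂, J±M) = (1,1,2,0,3,1)
P² = 2
sum k=0..0:
  [0] +1/2 = 1/2
S = 1/2
C² = P²·S² = 1/2 ; C = +0.707107

+√(1/2) ≈ +0.707107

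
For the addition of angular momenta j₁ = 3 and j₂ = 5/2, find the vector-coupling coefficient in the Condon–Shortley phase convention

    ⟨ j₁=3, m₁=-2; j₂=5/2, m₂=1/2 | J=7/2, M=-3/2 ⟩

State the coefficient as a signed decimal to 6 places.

+0.308607  (= +√(2/21))

√[8·2!4!3!/10! · 1!5!3!2!2!5!] = √(1536/7)
  +(−1)^1/∏(1,1,4,2,0,1)! = -1/48  (running -1/48)
  +(−1)^2/∏(2,0,3,1,1,2)! = 1/24  (running 1/48)
⟨..|..⟩ = √(1536/7)·(1/48) = +0.308607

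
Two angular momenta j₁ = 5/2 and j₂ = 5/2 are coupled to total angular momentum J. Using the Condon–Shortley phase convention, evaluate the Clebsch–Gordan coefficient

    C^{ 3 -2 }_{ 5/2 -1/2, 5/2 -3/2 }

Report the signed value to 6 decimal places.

triangle: 2!·3!·3!/9! = 72/362880
(j±m)!: 2!·3!·1!·4!·1!·5! = 34560
prefactor² = (2J+1)·Δ·N² = 48
  k=0: +1/(0!·2!·3!·1!·0!·2!) = 1/24
  k=1: −1/(1!·1!·2!·0!·1!·3!) = -1/12
Σ = -1/24  ⇒  CG² = 48·(-1/24)² = 1/12
CG = −√(1/12) = -0.288675

−√(1/12) ≈ -0.288675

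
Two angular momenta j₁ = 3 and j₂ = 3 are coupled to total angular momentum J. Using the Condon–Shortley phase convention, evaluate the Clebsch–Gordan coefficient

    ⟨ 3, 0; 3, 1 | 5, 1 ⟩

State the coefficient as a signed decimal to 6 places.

triangle: 1!*5!*5!/12! = 14400/479001600
(j±m)!: 3!*3!*4!*2!*6!*4! = 29859840
prefactor² = (2J+1)*Δ*N² = 69120/7
  k=0: +1/(0!*1!*3!*4!*2!*1!) = 1/288
  k=1: −1/(1!*0!*2!*3!*3!*2!) = -1/144
Σ = -1/288  ⇒  CG² = 69120/7*(-1/288)² = 5/42
CG = −√(5/42) = -0.345033

−√(5/42) ≈ -0.345033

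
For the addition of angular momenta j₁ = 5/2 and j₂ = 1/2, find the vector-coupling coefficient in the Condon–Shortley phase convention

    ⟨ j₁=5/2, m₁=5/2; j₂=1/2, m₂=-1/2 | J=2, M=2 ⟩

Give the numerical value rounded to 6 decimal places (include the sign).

+√(5/6) = +0.912871

√[5·1!4!0!/6! · 5!0!0!1!4!0!] = √(480)
  +(−1)^0/∏(0,1,0,0,4,0)! = 1/24  (running 1/24)
⟨..|..⟩ = √(480)·(1/24) = +0.912871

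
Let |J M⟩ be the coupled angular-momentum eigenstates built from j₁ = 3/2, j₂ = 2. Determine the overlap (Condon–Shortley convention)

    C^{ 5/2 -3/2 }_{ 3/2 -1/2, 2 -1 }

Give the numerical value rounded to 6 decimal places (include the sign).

+√(1/35) ≈ +0.169031

√[6·1!2!3!/7! · 1!2!1!3!1!4!] = √(144/35)
  +(−1)^0/∏(0,1,2,1,0,2)! = 1/4  (running 1/4)
  +(−1)^1/∏(1,0,1,0,1,3)! = -1/6  (running 1/12)
⟨..|..⟩ = √(144/35)·(1/12) = +0.169031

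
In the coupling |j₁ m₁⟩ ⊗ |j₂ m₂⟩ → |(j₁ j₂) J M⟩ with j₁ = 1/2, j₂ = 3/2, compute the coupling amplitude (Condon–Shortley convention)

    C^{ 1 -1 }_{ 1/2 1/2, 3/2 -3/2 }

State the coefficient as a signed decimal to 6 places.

j₁+j₂−J=1  J+j₁−j₂=0  J−j₁+j₂=2  j₁+j₂+J+1=4
(j₁±m₁, j₂±m₂, J±M) = (1,0,0,3,0,2)
P² = 3
sum k=0..0:
  [0] +1/2 = 1/2
S = 1/2
C² = P²·S² = 3/4 ; C = +0.866025

+0.866025  (= +√(3/4))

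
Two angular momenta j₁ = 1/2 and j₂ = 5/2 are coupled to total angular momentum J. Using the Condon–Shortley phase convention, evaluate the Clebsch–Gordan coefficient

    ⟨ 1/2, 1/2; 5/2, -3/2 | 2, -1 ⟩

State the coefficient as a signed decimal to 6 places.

+√(2/3) = +0.816497

√[5·1!0!4!/6! · 1!0!1!4!1!3!] = √(24)
  +(−1)^0/∏(0,1,0,1,0,3)! = 1/6  (running 1/6)
⟨..|..⟩ = √(24)·(1/6) = +0.816497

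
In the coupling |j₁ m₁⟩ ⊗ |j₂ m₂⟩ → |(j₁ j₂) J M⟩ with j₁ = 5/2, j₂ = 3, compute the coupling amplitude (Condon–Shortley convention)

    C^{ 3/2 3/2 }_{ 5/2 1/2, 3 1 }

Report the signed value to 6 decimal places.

+0.507093  (= +√(9/35))

√[4·4!1!2!/8! · 3!2!4!2!3!0!] = √(576/35)
  +(−1)^2/∏(2,2,0,2,1,0)! = 1/8  (running 1/8)
⟨..|..⟩ = √(576/35)·(1/8) = +0.507093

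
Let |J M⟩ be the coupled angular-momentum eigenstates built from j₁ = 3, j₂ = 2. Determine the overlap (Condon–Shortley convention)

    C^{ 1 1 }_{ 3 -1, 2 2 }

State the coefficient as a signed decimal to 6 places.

√[3·4!2!0!/7! · 2!4!4!0!2!0!] = √(2304/35)
  +(−1)^4/∏(4,0,0,0,2,0)! = 1/48  (running 1/48)
⟨..|..⟩ = √(2304/35)·(1/48) = +0.169031

+0.169031  (= +√(1/35))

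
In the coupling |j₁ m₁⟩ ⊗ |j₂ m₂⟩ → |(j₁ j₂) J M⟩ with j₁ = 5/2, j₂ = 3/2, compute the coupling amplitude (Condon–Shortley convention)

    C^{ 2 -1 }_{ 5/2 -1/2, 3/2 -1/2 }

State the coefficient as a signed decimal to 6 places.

triangle: 2!·3!·1!/7! = 12/5040
(j±m)!: 2!·3!·1!·2!·1!·3! = 144
prefactor² = (2J+1)·Δ·N² = 12/7
  k=0: +1/(0!·2!·3!·1!·0!·0!) = 1/12
  k=1: −1/(1!·1!·2!·0!·1!·1!) = -1/2
Σ = -5/12  ⇒  CG² = 12/7·(-5/12)² = 25/84
CG = −√(25/84) = -0.545545

−√(25/84) = -0.545545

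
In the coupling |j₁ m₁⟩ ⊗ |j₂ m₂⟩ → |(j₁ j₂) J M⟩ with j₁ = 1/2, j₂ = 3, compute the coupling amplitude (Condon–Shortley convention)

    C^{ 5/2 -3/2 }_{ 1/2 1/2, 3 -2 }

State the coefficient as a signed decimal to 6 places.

+0.845154  (= +√(5/7))

√[6·1!0!5!/7! · 1!0!1!5!1!4!] = √(2880/7)
  +(−1)^0/∏(0,1,0,1,0,4)! = 1/24  (running 1/24)
⟨..|..⟩ = √(2880/7)·(1/24) = +0.845154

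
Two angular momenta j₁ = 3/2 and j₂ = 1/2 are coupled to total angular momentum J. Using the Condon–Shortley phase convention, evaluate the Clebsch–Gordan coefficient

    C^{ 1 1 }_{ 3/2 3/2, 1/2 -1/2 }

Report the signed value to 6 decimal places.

√[3·1!2!0!/4! · 3!0!0!1!2!0!] = √(3)
  +(−1)^0/∏(0,1,0,0,2,0)! = 1/2  (running 1/2)
⟨..|..⟩ = √(3)·(1/2) = +0.866025

+0.866025  (= +√(3/4))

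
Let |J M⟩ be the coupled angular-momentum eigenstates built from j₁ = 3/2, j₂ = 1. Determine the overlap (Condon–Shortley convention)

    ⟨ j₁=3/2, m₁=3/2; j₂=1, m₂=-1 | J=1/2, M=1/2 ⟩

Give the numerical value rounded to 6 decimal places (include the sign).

+√(1/2) ≈ +0.707107

√[2·2!1!0!/4! · 3!0!0!2!1!0!] = √(2)
  +(−1)^0/∏(0,2,0,0,1,0)! = 1/2  (running 1/2)
⟨..|..⟩ = √(2)·(1/2) = +0.707107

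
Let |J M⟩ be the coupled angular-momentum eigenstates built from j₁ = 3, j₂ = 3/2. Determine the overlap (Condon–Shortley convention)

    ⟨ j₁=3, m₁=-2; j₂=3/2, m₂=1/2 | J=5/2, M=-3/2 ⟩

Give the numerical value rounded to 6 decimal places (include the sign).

triangle: 2!·4!·1!/8! = 48/40320
(j±m)!: 1!·5!·2!·1!·1!·4! = 5760
prefactor² = (2J+1)·Δ·N² = 288/7
  k=1: −1/(1!·1!·4!·1!·0!·0!) = -1/24
  k=2: +1/(2!·0!·3!·0!·1!·1!) = 1/12
Σ = 1/24  ⇒  CG² = 288/7·1/24² = 1/14
CG = +√(1/14) = +0.267261

+√(1/14) = +0.267261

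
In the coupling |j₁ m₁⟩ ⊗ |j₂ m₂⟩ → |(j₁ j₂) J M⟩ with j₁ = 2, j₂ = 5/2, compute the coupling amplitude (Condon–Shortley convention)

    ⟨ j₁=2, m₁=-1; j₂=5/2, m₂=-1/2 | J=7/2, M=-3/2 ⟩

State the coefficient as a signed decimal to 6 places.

−√(2/21) ≈ -0.308607

j₁+j₂−J=1  J+j₁−j₂=3  J−j₁+j₂=4  j₁+j₂+J+1=9
(j₁±m₁, j₂±m₂, J±M) = (1,3,2,3,2,5)
P² = 384/7
sum k=0..1:
  [0] +1/24 = 1/24
  [1] −1/12 = -1/12
S = -1/24
C² = P²·S² = 2/21 ; C = -0.308607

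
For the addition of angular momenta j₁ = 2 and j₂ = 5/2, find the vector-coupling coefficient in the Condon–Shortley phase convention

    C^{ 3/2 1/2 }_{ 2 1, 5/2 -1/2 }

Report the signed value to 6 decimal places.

triangle: 3!×1!×2!/7! = 12/5040
(j±m)!: 3!×1!×2!×3!×2!×1! = 144
prefactor² = (2J+1)×Δ×N² = 48/35
  k=0: +1/(0!×3!×1!×2!×0!×0!) = 1/12
  k=1: −1/(1!×2!×0!×1!×1!×1!) = -1/2
Σ = -5/12  ⇒  CG² = 48/35×(-5/12)² = 5/21
CG = −√(5/21) = -0.487950

-0.487950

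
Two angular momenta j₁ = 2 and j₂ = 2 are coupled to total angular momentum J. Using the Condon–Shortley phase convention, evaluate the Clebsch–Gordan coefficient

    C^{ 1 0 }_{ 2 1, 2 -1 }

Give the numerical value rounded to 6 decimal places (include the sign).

triangle: 3!×1!×1!/6! = 6/720
(j±m)!: 3!×1!×1!×3!×1!×1! = 36
prefactor² = (2J+1)×Δ×N² = 9/10
  k=0: +1/(0!×3!×1!×1!×0!×0!) = 1/6
  k=1: −1/(1!×2!×0!×0!×1!×1!) = -1/2
Σ = -1/3  ⇒  CG² = 9/10×(-1/3)² = 1/10
CG = −√(1/10) = -0.316228

-0.316228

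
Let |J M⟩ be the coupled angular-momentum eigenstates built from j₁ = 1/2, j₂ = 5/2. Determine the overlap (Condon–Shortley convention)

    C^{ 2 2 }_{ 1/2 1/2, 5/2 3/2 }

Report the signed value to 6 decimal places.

+0.408248  (= +√(1/6))

j₁+j₂−J=1  J+j₁−j₂=0  J−j₁+j₂=4  j₁+j₂+J+1=6
(j₁±m₁, j₂±m₂, J±M) = (1,0,4,1,4,0)
P² = 96
sum k=0..0:
  [0] +1/24 = 1/24
S = 1/24
C² = P²·S² = 1/6 ; C = +0.408248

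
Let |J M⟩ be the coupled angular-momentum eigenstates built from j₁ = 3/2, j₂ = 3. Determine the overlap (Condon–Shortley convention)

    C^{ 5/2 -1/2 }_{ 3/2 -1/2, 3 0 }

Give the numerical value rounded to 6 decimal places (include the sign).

-0.414039  (= −√(6/35))

triangle: 2!·1!·4!/8! = 48/40320
(j±m)!: 1!·2!·3!·3!·2!·3! = 864
prefactor² = (2J+1)·Δ·N² = 216/35
  k=1: −1/(1!·1!·1!·2!·0!·2!) = -1/4
  k=2: +1/(2!·0!·0!·1!·1!·3!) = 1/12
Σ = -1/6  ⇒  CG² = 216/35·(-1/6)² = 6/35
CG = −√(6/35) = -0.414039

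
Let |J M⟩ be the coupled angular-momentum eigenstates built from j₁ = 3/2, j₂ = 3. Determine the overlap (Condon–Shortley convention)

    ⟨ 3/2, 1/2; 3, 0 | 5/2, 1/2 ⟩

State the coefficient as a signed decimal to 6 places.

−√(6/35) = -0.414039

triangle: 2!×1!×4!/8! = 48/40320
(j±m)!: 2!×1!×3!×3!×3!×2! = 864
prefactor² = (2J+1)×Δ×N² = 216/35
  k=0: +1/(0!×2!×1!×3!×0!×1!) = 1/12
  k=1: −1/(1!×1!×0!×2!×1!×2!) = -1/4
Σ = -1/6  ⇒  CG² = 216/35×(-1/6)² = 6/35
CG = −√(6/35) = -0.414039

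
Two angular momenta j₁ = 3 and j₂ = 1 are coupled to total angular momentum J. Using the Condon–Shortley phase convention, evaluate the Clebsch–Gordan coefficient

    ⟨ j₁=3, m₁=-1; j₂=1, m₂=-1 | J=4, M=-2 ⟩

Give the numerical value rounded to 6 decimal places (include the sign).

triangle: 0!*6!*2!/9! = 1440/362880
(j±m)!: 2!*4!*0!*2!*2!*6! = 138240
prefactor² = (2J+1)*Δ*N² = 34560/7
  k=0: +1/(0!*0!*4!*0!*2!*2!) = 1/96
Σ = 1/96  ⇒  CG² = 34560/7*1/96² = 15/28
CG = +√(15/28) = +0.731925

+√(15/28) ≈ +0.731925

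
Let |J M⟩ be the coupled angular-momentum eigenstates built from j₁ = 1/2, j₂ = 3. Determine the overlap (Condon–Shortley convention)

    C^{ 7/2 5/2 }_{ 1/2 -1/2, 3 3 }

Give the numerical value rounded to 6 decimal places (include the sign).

j₁+j₂−J=0  J+j₁−j₂=1  J−j₁+j₂=6  j₁+j₂+J+1=8
(j₁±m₁, j₂±m₂, J±M) = (0,1,6,0,6,1)
P² = 518400/7
sum k=0..0:
  [0] +1/720 = 1/720
S = 1/720
C² = P²·S² = 1/7 ; C = +0.377964

+0.377964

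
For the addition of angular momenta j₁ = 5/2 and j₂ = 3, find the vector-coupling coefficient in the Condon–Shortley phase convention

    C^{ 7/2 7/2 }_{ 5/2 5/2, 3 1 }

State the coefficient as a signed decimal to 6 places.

+√(2/9) ≈ +0.471405

√[8·2!3!4!/10! · 5!0!4!2!7!0!] = √(18432)
  +(−1)^0/∏(0,2,0,4,3,0)! = 1/288  (running 1/288)
⟨..|..⟩ = √(18432)·(1/288) = +0.471405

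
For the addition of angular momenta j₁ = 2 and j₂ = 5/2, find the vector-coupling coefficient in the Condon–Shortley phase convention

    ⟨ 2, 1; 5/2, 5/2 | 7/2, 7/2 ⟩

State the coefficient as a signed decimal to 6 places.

triangle: 1!*3!*4!/9! = 144/362880
(j±m)!: 3!*1!*5!*0!*7!*0! = 3628800
prefactor² = (2J+1)*Δ*N² = 11520
  k=1: −1/(1!*0!*0!*4!*3!*0!) = -1/144
Σ = -1/144  ⇒  CG² = 11520*(-1/144)² = 5/9
CG = −√(5/9) = -0.745356

−√(5/9) = -0.745356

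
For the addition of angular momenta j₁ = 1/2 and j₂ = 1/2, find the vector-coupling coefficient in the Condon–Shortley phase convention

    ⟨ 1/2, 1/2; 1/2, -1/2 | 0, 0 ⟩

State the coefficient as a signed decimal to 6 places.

+√(1/2) ≈ +0.707107

j₁+j₂−J=1  J+j₁−j₂=0  J−j₁+j₂=0  j₁+j₂+J+1=2
(j₁±m₁, j₂±m₂, J±M) = (1,0,0,1,0,0)
P² = 1/2
sum k=0..0:
  [0] +1/1 = 1
S = 1
C² = P²·S² = 1/2 ; C = +0.707107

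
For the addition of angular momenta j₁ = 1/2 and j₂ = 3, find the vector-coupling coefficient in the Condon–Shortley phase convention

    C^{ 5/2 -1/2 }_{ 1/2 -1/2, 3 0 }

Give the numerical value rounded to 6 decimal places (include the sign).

triangle: 1!·0!·5!/7! = 120/5040
(j±m)!: 0!·1!·3!·3!·2!·3! = 432
prefactor² = (2J+1)·Δ·N² = 432/7
  k=1: −1/(1!·0!·0!·2!·0!·3!) = -1/12
Σ = -1/12  ⇒  CG² = 432/7·(-1/12)² = 3/7
CG = −√(3/7) = -0.654654

−√(3/7) = -0.654654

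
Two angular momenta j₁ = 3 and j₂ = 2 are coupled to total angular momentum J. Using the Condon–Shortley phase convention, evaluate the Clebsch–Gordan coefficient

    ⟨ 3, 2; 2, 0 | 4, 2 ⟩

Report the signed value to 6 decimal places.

+√(12/35) ≈ +0.585540

√[9·1!5!3!/10! · 5!1!2!2!6!2!] = √(8640/7)
  +(−1)^0/∏(0,1,1,2,4,1)! = 1/48  (running 1/48)
  +(−1)^1/∏(1,0,0,1,5,2)! = -1/240  (running 1/60)
⟨..|..⟩ = √(8640/7)·(1/60) = +0.585540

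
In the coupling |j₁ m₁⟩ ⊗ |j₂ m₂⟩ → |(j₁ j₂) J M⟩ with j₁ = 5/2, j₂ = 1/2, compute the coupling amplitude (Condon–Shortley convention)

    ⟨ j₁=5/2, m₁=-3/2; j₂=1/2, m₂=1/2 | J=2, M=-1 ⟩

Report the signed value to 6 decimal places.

j₁+j₂−J=1  J+j₁−j₂=4  J−j₁+j₂=0  j₁+j₂+J+1=6
(j₁±m₁, j₂±m₂, J±M) = (1,4,1,0,1,3)
P² = 24
sum k=1..1:
  [1] −1/6 = -1/6
S = -1/6
C² = P²·S² = 2/3 ; C = -0.816497

-0.816497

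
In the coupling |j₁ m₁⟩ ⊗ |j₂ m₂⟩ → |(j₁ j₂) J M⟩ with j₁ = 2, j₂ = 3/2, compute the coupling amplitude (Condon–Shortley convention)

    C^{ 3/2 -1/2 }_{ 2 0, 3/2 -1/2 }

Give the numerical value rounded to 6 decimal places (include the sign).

-0.447214  (= −√(1/5))

triangle: 2!×2!×1!/6! = 4/720
(j±m)!: 2!×2!×1!×2!×1!×2! = 16
prefactor² = (2J+1)×Δ×N² = 16/45
  k=0: +1/(0!×2!×2!×1!×0!×0!) = 1/4
  k=1: −1/(1!×1!×1!×0!×1!×1!) = -1
Σ = -3/4  ⇒  CG² = 16/45×(-3/4)² = 1/5
CG = −√(1/5) = -0.447214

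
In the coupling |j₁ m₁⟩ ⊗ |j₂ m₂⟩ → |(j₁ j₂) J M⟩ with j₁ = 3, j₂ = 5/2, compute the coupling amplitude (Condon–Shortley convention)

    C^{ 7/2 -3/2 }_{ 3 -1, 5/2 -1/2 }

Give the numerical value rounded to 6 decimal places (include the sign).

j₁+j₂−J=2  J+j₁−j₂=4  J−j₁+j₂=3  j₁+j₂+J+1=10
(j₁±m₁, j₂±m₂, J±M) = (2,4,2,3,2,5)
P² = 3072/35
sum k=0..2:
  [0] +1/96 = 1/96
  [1] −1/12 = -1/12
  [2] +1/48 = 1/48
S = -5/96
C² = P²·S² = 5/21 ; C = -0.487950

−√(5/21) = -0.487950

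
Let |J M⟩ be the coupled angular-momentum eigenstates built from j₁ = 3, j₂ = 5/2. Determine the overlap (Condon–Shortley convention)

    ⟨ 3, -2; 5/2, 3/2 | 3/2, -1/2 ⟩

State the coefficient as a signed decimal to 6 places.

-0.218218

triangle: 4!×2!×1!/8! = 48/40320
(j±m)!: 1!×5!×4!×1!×1!×2! = 5760
prefactor² = (2J+1)×Δ×N² = 192/7
  k=3: −1/(3!×1!×2!×1!×0!×0!) = -1/12
  k=4: +1/(4!×0!×1!×0!×1!×1!) = 1/24
Σ = -1/24  ⇒  CG² = 192/7×(-1/24)² = 1/21
CG = −√(1/21) = -0.218218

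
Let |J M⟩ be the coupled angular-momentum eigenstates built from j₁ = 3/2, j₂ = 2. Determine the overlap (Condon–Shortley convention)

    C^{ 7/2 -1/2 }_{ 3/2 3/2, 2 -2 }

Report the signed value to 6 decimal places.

triangle: 0!·3!·4!/8! = 144/40320
(j±m)!: 3!·0!·0!·4!·3!·4! = 20736
prefactor² = (2J+1)·Δ·N² = 20736/35
  k=0: +1/(0!·0!·0!·0!·3!·4!) = 1/144
Σ = 1/144  ⇒  CG² = 20736/35·1/144² = 1/35
CG = +√(1/35) = +0.169031

+0.169031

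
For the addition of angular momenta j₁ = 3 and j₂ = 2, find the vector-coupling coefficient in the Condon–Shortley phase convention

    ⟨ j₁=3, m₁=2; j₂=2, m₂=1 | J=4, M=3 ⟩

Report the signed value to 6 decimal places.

√[9·1!5!3!/10! · 5!1!3!1!7!1!] = √(6480)
  +(−1)^0/∏(0,1,1,3,4,0)! = 1/144  (running 1/144)
  +(−1)^1/∏(1,0,0,2,5,1)! = -1/240  (running 1/360)
⟨..|..⟩ = √(6480)·(1/360) = +0.223607

+√(1/20) = +0.223607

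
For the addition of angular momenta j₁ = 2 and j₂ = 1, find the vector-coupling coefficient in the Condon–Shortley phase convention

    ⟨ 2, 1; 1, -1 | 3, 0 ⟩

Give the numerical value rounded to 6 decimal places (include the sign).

+0.447214

j₁+j₂−J=0  J+j₁−j₂=4  J−j₁+j₂=2  j₁+j₂+J+1=7
(j₁±m₁, j₂±m₂, J±M) = (3,1,0,2,3,3)
P² = 144/5
sum k=0..0:
  [0] +1/12 = 1/12
S = 1/12
C² = P²·S² = 1/5 ; C = +0.447214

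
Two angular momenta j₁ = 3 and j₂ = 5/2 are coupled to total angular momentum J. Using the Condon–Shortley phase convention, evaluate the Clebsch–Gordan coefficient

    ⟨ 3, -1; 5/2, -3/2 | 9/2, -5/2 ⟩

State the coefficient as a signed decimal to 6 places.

+0.317821  (= +√(10/99))

j₁+j₂−J=1  J+j₁−j₂=5  J−j₁+j₂=4  j₁+j₂+J+1=11
(j₁±m₁, j₂±m₂, J±M) = (2,4,1,4,2,7)
P² = 92160/11
sum k=0..1:
  [0] +1/144 = 1/144
  [1] −1/288 = -1/288
S = 1/288
C² = P²·S² = 10/99 ; C = +0.317821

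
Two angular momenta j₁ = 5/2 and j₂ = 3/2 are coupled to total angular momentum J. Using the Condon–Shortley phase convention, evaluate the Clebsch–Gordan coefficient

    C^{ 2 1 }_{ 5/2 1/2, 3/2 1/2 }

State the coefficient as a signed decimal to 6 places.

j₁+j₂−J=2  J+j₁−j₂=3  J−j₁+j₂=1  j₁+j₂+J+1=7
(j₁±m₁, j₂±m₂, J±M) = (3,2,2,1,3,1)
P² = 12/7
sum k=1..2:
  [1] −1/2 = -1/2
  [2] +1/12 = 1/12
S = -5/12
C² = P²·S² = 25/84 ; C = -0.545545

-0.545545  (= −√(25/84))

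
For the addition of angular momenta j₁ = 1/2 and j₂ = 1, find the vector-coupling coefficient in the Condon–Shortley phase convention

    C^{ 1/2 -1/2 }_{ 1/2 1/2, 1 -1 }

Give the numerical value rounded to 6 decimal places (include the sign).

√[2·1!0!1!/3! · 1!0!0!2!0!1!] = √(2/3)
  +(−1)^0/∏(0,1,0,0,0,1)! = 1  (running 1)
⟨..|..⟩ = √(2/3)·(1) = +0.816497

+0.816497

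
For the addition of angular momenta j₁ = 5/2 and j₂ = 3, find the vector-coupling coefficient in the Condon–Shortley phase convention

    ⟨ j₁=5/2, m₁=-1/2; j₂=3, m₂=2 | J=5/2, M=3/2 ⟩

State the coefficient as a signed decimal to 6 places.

+0.267261  (= +√(1/14))

√[6·3!2!3!/9! · 2!3!5!1!4!1!] = √(288/7)
  +(−1)^2/∏(2,1,1,3,1,0)! = 1/12  (running 1/12)
  +(−1)^3/∏(3,0,0,2,2,1)! = -1/24  (running 1/24)
⟨..|..⟩ = √(288/7)·(1/24) = +0.267261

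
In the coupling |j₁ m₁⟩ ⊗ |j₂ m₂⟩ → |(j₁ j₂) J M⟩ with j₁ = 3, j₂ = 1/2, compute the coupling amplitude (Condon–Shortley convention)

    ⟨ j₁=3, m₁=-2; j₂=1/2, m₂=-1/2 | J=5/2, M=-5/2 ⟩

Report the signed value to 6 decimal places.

√[6·1!5!0!/7! · 1!5!0!1!0!5!] = √(14400/7)
  +(−1)^0/∏(0,1,5,0,0,0)! = 1/120  (running 1/120)
⟨..|..⟩ = √(14400/7)·(1/120) = +0.377964

+√(1/7) = +0.377964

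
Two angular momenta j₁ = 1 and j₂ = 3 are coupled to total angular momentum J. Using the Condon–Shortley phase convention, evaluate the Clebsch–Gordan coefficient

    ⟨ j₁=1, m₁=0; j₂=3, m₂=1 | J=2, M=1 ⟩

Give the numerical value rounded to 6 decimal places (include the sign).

triangle: 2!×0!×4!/7! = 48/5040
(j±m)!: 1!×1!×4!×2!×3!×1! = 288
prefactor² = (2J+1)×Δ×N² = 96/7
  k=1: −1/(1!×1!×0!×3!×0!×1!) = -1/6
Σ = -1/6  ⇒  CG² = 96/7×(-1/6)² = 8/21
CG = −√(8/21) = -0.617213

−√(8/21) = -0.617213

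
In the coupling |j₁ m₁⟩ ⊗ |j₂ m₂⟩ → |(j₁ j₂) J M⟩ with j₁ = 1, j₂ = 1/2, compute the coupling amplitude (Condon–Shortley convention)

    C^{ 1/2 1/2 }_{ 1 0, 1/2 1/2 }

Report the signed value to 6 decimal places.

triangle: 1!·1!·0!/3! = 1/6
(j±m)!: 1!·1!·1!·0!·1!·0! = 1
prefactor² = (2J+1)·Δ·N² = 1/3
  k=1: −1/(1!·0!·0!·0!·1!·0!) = -1
Σ = -1  ⇒  CG² = 1/3·(-1)² = 1/3
CG = −√(1/3) = -0.577350

-0.577350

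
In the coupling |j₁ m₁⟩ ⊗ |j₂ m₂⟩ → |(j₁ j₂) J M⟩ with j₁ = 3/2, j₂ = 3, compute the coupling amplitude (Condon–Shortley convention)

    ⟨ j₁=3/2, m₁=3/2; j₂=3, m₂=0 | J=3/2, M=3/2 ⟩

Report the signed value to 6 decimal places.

+0.169031

j₁+j₂−J=3  J+j₁−j₂=0  J−j₁+j₂=3  j₁+j₂+J+1=7
(j₁±m₁, j₂±m₂, J±M) = (3,0,3,3,3,0)
P² = 1296/35
sum k=0..0:
  [0] +1/36 = 1/36
S = 1/36
C² = P²·S² = 1/35 ; C = +0.169031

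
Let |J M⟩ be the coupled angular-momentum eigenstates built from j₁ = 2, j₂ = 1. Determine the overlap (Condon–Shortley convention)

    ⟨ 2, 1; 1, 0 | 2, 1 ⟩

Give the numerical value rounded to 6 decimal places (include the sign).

j₁+j₂−J=1  J+j₁−j₂=3  J−j₁+j₂=1  j₁+j₂+J+1=6
(j₁±m₁, j₂±m₂, J±M) = (3,1,1,1,3,1)
P² = 3/2
sum k=0..1:
  [0] +1/2 = 1/2
  [1] −1/6 = -1/6
S = 1/3
C² = P²·S² = 1/6 ; C = +0.408248

+√(1/6) ≈ +0.408248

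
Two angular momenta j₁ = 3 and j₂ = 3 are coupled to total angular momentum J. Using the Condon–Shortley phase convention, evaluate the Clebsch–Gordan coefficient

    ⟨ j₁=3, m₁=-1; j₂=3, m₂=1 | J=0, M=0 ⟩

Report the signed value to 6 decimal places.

triangle: 6!·0!·0!/7! = 720/5040
(j±m)!: 2!·4!·4!·2!·0!·0! = 2304
prefactor² = (2J+1)·Δ·N² = 2304/7
  k=4: +1/(4!·2!·0!·0!·0!·0!) = 1/48
Σ = 1/48  ⇒  CG² = 2304/7·1/48² = 1/7
CG = +√(1/7) = +0.377964

+0.377964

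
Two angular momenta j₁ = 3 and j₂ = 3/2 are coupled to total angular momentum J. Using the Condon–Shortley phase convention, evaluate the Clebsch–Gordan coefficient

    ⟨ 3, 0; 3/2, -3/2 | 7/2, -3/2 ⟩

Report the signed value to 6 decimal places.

+√(10/21) ≈ +0.690066

√[8·1!5!2!/9! · 3!3!0!3!2!5!] = √(1920/7)
  +(−1)^0/∏(0,1,3,0,2,2)! = 1/24  (running 1/24)
⟨..|..⟩ = √(1920/7)·(1/24) = +0.690066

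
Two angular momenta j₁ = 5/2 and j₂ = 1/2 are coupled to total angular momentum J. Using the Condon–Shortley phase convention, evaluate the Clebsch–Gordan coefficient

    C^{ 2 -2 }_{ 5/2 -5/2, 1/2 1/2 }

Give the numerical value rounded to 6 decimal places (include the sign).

−√(5/6) = -0.912871

j₁+j₂−J=1  J+j₁−j₂=4  J−j₁+j₂=0  j₁+j₂+J+1=6
(j₁±m₁, j₂±m₂, J±M) = (0,5,1,0,0,4)
P² = 480
sum k=1..1:
  [1] −1/24 = -1/24
S = -1/24
C² = P²·S² = 5/6 ; C = -0.912871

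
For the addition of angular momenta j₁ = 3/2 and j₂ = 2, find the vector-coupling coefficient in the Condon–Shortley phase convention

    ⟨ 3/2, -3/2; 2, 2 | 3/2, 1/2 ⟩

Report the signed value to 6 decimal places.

+√(2/5) = +0.632456

triangle: 2!·1!·2!/6! = 4/720
(j±m)!: 0!·3!·4!·0!·2!·1! = 288
prefactor² = (2J+1)·Δ·N² = 32/5
  k=2: +1/(2!·0!·1!·2!·0!·0!) = 1/4
Σ = 1/4  ⇒  CG² = 32/5·1/4² = 2/5
CG = +√(2/5) = +0.632456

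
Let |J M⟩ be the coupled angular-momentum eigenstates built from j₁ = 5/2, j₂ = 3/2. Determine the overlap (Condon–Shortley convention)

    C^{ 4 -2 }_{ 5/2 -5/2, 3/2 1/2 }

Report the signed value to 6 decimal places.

j₁+j₂−J=0  J+j₁−j₂=5  J−j₁+j₂=3  j₁+j₂+J+1=9
(j₁±m₁, j₂±m₂, J±M) = (0,5,2,1,2,6)
P² = 43200/7
sum k=0..0:
  [0] +1/240 = 1/240
S = 1/240
C² = P²·S² = 3/28 ; C = +0.327327

+√(3/28) = +0.327327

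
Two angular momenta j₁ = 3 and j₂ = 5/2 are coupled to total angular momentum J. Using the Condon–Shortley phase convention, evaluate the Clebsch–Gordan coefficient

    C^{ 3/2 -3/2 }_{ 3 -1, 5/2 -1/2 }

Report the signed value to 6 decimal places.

+√(9/35) ≈ +0.507093

j₁+j₂−J=4  J+j₁−j₂=2  J−j₁+j₂=1  j₁+j₂+J+1=8
(j₁±m₁, j₂±m₂, J±M) = (2,4,2,3,0,3)
P² = 576/35
sum k=2..2:
  [2] +1/8 = 1/8
S = 1/8
C² = P²·S² = 9/35 ; C = +0.507093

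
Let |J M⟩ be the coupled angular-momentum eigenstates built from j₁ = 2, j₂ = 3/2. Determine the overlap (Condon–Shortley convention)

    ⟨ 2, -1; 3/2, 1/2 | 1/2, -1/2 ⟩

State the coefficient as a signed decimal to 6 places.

+√(3/10) ≈ +0.547723

j₁+j₂−J=3  J+j₁−j₂=1  J−j₁+j₂=0  j₁+j₂+J+1=5
(j₁±m₁, j₂±m₂, J±M) = (1,3,2,1,0,1)
P² = 6/5
sum k=2..2:
  [2] +1/2 = 1/2
S = 1/2
C² = P²·S² = 3/10 ; C = +0.547723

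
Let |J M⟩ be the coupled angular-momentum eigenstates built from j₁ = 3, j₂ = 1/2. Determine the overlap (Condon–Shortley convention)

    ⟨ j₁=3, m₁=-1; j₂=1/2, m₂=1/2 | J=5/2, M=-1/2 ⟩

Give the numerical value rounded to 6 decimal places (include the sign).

−√(4/7) ≈ -0.755929

triangle: 1!*5!*0!/7! = 120/5040
(j±m)!: 2!*4!*1!*0!*2!*3! = 576
prefactor² = (2J+1)*Δ*N² = 576/7
  k=1: −1/(1!*0!*3!*0!*2!*0!) = -1/12
Σ = -1/12  ⇒  CG² = 576/7*(-1/12)² = 4/7
CG = −√(4/7) = -0.755929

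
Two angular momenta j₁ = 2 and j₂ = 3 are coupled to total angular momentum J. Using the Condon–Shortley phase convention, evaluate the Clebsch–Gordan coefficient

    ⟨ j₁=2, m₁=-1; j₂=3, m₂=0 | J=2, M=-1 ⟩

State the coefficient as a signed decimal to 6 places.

√[5·3!1!3!/8! · 1!3!3!3!1!3!] = √(81/14)
  +(−1)^2/∏(2,1,1,1,0,2)! = 1/4  (running 1/4)
  +(−1)^3/∏(3,0,0,0,1,3)! = -1/36  (running 2/9)
⟨..|..⟩ = √(81/14)·(2/9) = +0.534522

+0.534522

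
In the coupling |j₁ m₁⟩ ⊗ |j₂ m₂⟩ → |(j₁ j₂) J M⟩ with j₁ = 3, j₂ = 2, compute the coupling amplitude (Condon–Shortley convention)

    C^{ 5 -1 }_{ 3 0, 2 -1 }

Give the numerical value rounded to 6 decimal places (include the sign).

+√(8/21) = +0.617213

√[11·0!6!4!/11! · 3!3!1!3!4!6!] = √(124416/7)
  +(−1)^0/∏(0,0,3,1,3,3)! = 1/216  (running 1/216)
⟨..|..⟩ = √(124416/7)·(1/216) = +0.617213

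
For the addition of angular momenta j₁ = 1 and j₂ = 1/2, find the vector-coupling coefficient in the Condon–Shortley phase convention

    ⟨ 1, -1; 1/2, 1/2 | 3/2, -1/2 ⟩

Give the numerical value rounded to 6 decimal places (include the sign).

√[4·0!2!1!/4! · 0!2!1!0!1!2!] = √(4/3)
  +(−1)^0/∏(0,0,2,1,0,0)! = 1/2  (running 1/2)
⟨..|..⟩ = √(4/3)·(1/2) = +0.577350

+√(1/3) = +0.577350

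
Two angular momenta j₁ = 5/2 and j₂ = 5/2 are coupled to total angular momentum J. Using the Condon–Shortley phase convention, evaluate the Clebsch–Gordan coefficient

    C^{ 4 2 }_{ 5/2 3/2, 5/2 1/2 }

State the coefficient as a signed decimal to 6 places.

triangle: 1!*4!*4!/10! = 576/3628800
(j±m)!: 4!*1!*3!*2!*6!*2! = 414720
prefactor² = (2J+1)*Δ*N² = 20736/35
  k=0: +1/(0!*1!*1!*3!*3!*1!) = 1/36
  k=1: −1/(1!*0!*0!*2!*4!*2!) = -1/96
Σ = 5/288  ⇒  CG² = 20736/35*5/288² = 5/28
CG = +√(5/28) = +0.422577

+√(5/28) ≈ +0.422577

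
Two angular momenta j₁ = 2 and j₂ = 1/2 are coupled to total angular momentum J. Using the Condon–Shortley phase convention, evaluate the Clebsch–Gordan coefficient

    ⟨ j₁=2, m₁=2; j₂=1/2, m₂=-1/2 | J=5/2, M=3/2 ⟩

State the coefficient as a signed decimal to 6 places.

√[6·0!4!1!/6! · 4!0!0!1!4!1!] = √(576/5)
  +(−1)^0/∏(0,0,0,0,4,1)! = 1/24  (running 1/24)
⟨..|..⟩ = √(576/5)·(1/24) = +0.447214

+0.447214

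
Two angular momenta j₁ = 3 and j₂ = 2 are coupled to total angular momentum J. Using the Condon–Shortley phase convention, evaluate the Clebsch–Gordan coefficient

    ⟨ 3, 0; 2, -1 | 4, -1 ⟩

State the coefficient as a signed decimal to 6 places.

triangle: 1!*5!*3!/10! = 720/3628800
(j±m)!: 3!*3!*1!*3!*3!*5! = 155520
prefactor² = (2J+1)*Δ*N² = 1944/7
  k=0: +1/(0!*1!*3!*1!*2!*2!) = 1/24
  k=1: −1/(1!*0!*2!*0!*3!*3!) = -1/72
Σ = 1/36  ⇒  CG² = 1944/7*1/36² = 3/14
CG = +√(3/14) = +0.462910

+√(3/14) ≈ +0.462910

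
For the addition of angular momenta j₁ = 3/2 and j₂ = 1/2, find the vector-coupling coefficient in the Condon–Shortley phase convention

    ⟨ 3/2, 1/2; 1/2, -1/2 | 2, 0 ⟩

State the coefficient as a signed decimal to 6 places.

+√(1/2) ≈ +0.707107

j₁+j₂−J=0  J+j₁−j₂=3  J−j₁+j₂=1  j₁+j₂+J+1=5
(j₁±m₁, j₂±m₂, J±M) = (2,1,0,1,2,2)
P² = 2
sum k=0..0:
  [0] +1/2 = 1/2
S = 1/2
C² = P²·S² = 1/2 ; C = +0.707107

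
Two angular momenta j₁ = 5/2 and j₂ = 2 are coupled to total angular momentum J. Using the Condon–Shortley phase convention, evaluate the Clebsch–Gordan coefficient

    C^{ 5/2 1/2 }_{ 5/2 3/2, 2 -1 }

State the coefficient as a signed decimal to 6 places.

+√(6/35) = +0.414039

triangle: 2!*3!*2!/8! = 24/40320
(j±m)!: 4!*1!*1!*3!*3!*2! = 1728
prefactor² = (2J+1)*Δ*N² = 216/35
  k=0: +1/(0!*2!*1!*1!*2!*1!) = 1/4
  k=1: −1/(1!*1!*0!*0!*3!*2!) = -1/12
Σ = 1/6  ⇒  CG² = 216/35*1/6² = 6/35
CG = +√(6/35) = +0.414039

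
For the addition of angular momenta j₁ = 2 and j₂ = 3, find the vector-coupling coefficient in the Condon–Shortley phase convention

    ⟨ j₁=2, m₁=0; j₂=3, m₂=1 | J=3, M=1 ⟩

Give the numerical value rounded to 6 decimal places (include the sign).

j₁+j₂−J=2  J+j₁−j₂=2  J−j₁+j₂=4  j₁+j₂+J+1=9
(j₁±m₁, j₂±m₂, J±M) = (2,2,4,2,4,2)
P² = 256/15
sum k=0..2:
  [0] +1/96 = 1/96
  [1] −1/6 = -1/6
  [2] +1/16 = 1/16
S = -3/32
C² = P²·S² = 3/20 ; C = -0.387298

-0.387298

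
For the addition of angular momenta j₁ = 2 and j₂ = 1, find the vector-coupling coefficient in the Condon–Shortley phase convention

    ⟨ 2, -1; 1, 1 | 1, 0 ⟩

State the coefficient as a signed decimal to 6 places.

√[3·2!2!0!/5! · 1!3!2!0!1!1!] = √(6/5)
  +(−1)^2/∏(2,0,1,0,1,0)! = 1/2  (running 1/2)
⟨..|..⟩ = √(6/5)·(1/2) = +0.547723

+√(3/10) = +0.547723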